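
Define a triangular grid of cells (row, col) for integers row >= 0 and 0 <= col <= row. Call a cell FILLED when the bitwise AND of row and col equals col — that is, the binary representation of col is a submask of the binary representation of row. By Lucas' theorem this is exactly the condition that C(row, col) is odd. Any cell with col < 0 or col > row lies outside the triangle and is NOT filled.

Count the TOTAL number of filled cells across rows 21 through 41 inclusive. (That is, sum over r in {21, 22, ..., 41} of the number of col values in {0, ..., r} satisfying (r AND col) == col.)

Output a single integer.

Answer: 206

Derivation:
r21=10101 pc3: +8 =8
r22=10110 pc3: +8 =16
r23=10111 pc4: +16 =32
r24=11000 pc2: +4 =36
r25=11001 pc3: +8 =44
r26=11010 pc3: +8 =52
r27=11011 pc4: +16 =68
r28=11100 pc3: +8 =76
r29=11101 pc4: +16 =92
r30=11110 pc4: +16 =108
r31=11111 pc5: +32 =140
r32=100000 pc1: +2 =142
r33=100001 pc2: +4 =146
r34=100010 pc2: +4 =150
r35=100011 pc3: +8 =158
r36=100100 pc2: +4 =162
r37=100101 pc3: +8 =170
r38=100110 pc3: +8 =178
r39=100111 pc4: +16 =194
r40=101000 pc2: +4 =198
r41=101001 pc3: +8 =206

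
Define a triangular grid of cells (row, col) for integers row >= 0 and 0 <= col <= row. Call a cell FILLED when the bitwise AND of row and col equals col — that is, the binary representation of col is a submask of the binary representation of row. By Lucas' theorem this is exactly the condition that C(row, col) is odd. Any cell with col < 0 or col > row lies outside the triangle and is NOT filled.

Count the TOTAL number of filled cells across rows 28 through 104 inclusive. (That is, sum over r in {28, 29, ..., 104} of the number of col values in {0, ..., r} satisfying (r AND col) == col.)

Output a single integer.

Answer: 1160

Derivation:
r28=11100 pc3: +8 =8
r29=11101 pc4: +16 =24
r30=11110 pc4: +16 =40
r31=11111 pc5: +32 =72
r32=100000 pc1: +2 =74
r33=100001 pc2: +4 =78
r34=100010 pc2: +4 =82
r35=100011 pc3: +8 =90
r36=100100 pc2: +4 =94
r37=100101 pc3: +8 =102
r38=100110 pc3: +8 =110
r39=100111 pc4: +16 =126
r40=101000 pc2: +4 =130
r41=101001 pc3: +8 =138
r42=101010 pc3: +8 =146
r43=101011 pc4: +16 =162
r44=101100 pc3: +8 =170
r45=101101 pc4: +16 =186
r46=101110 pc4: +16 =202
r47=101111 pc5: +32 =234
r48=110000 pc2: +4 =238
r49=110001 pc3: +8 =246
r50=110010 pc3: +8 =254
r51=110011 pc4: +16 =270
r52=110100 pc3: +8 =278
r53=110101 pc4: +16 =294
r54=110110 pc4: +16 =310
r55=110111 pc5: +32 =342
r56=111000 pc3: +8 =350
r57=111001 pc4: +16 =366
r58=111010 pc4: +16 =382
r59=111011 pc5: +32 =414
r60=111100 pc4: +16 =430
r61=111101 pc5: +32 =462
r62=111110 pc5: +32 =494
r63=111111 pc6: +64 =558
r64=1000000 pc1: +2 =560
r65=1000001 pc2: +4 =564
r66=1000010 pc2: +4 =568
r67=1000011 pc3: +8 =576
r68=1000100 pc2: +4 =580
r69=1000101 pc3: +8 =588
r70=1000110 pc3: +8 =596
r71=1000111 pc4: +16 =612
r72=1001000 pc2: +4 =616
r73=1001001 pc3: +8 =624
r74=1001010 pc3: +8 =632
r75=1001011 pc4: +16 =648
r76=1001100 pc3: +8 =656
r77=1001101 pc4: +16 =672
r78=1001110 pc4: +16 =688
r79=1001111 pc5: +32 =720
r80=1010000 pc2: +4 =724
r81=1010001 pc3: +8 =732
r82=1010010 pc3: +8 =740
r83=1010011 pc4: +16 =756
r84=1010100 pc3: +8 =764
r85=1010101 pc4: +16 =780
r86=1010110 pc4: +16 =796
r87=1010111 pc5: +32 =828
r88=1011000 pc3: +8 =836
r89=1011001 pc4: +16 =852
r90=1011010 pc4: +16 =868
r91=1011011 pc5: +32 =900
r92=1011100 pc4: +16 =916
r93=1011101 pc5: +32 =948
r94=1011110 pc5: +32 =980
r95=1011111 pc6: +64 =1044
r96=1100000 pc2: +4 =1048
r97=1100001 pc3: +8 =1056
r98=1100010 pc3: +8 =1064
r99=1100011 pc4: +16 =1080
r100=1100100 pc3: +8 =1088
r101=1100101 pc4: +16 =1104
r102=1100110 pc4: +16 =1120
r103=1100111 pc5: +32 =1152
r104=1101000 pc3: +8 =1160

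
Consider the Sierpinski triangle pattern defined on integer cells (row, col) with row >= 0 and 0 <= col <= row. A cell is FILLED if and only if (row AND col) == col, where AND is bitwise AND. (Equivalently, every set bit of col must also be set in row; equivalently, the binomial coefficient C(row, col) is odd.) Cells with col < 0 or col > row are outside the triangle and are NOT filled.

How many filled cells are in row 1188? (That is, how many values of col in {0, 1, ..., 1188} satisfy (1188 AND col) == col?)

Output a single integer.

Answer: 16

Derivation:
1188 in binary = 10010100100
popcount(1188) = number of 1-bits in 10010100100 = 4
A col c satisfies (1188 AND c) == c iff every set bit of c is also set in 1188; each of the 4 set bits of 1188 can independently be on or off in c.
count = 2^4 = 16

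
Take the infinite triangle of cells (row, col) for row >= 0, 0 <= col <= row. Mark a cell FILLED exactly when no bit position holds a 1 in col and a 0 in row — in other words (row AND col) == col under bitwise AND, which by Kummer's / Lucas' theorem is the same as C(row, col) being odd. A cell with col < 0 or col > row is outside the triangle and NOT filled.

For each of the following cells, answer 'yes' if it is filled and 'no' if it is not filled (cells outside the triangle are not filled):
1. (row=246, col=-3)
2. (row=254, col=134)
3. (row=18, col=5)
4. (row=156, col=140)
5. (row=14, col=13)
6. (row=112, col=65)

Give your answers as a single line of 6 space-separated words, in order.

(246,-3): col outside [0, 246] -> not filled
(254,134): row=0b11111110, col=0b10000110, row AND col = 0b10000110 = 134; 134 == 134 -> filled
(18,5): row=0b10010, col=0b101, row AND col = 0b0 = 0; 0 != 5 -> empty
(156,140): row=0b10011100, col=0b10001100, row AND col = 0b10001100 = 140; 140 == 140 -> filled
(14,13): row=0b1110, col=0b1101, row AND col = 0b1100 = 12; 12 != 13 -> empty
(112,65): row=0b1110000, col=0b1000001, row AND col = 0b1000000 = 64; 64 != 65 -> empty

Answer: no yes no yes no no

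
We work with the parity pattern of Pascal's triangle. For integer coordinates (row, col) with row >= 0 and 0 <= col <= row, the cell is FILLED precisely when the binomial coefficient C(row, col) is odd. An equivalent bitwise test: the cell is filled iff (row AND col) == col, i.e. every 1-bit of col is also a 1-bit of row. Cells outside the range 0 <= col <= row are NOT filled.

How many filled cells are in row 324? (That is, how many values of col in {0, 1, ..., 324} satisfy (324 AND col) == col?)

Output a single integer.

324 in binary = 101000100
popcount(324) = number of 1-bits in 101000100 = 3
A col c satisfies (324 AND c) == c iff every set bit of c is also set in 324; each of the 3 set bits of 324 can independently be on or off in c.
count = 2^3 = 8

Answer: 8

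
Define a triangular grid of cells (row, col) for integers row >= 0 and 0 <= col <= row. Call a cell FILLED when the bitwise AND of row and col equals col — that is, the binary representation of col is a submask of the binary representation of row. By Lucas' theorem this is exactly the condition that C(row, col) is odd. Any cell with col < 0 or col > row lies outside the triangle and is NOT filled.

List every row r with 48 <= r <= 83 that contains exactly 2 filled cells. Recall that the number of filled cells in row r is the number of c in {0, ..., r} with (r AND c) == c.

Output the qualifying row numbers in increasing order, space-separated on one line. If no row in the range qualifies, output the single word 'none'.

Row r has 2^popcount(r) filled cells, so we need popcount(r) = log2(2) = 1.
Scan r = 48..83 and keep those with exactly 1 one-bits:
r=48=110000 popcount=2 -> skip
r=49=110001 popcount=3 -> skip
r=50=110010 popcount=3 -> skip
r=51=110011 popcount=4 -> skip
r=52=110100 popcount=3 -> skip
r=53=110101 popcount=4 -> skip
r=54=110110 popcount=4 -> skip
r=55=110111 popcount=5 -> skip
r=56=111000 popcount=3 -> skip
r=57=111001 popcount=4 -> skip
r=58=111010 popcount=4 -> skip
r=59=111011 popcount=5 -> skip
r=60=111100 popcount=4 -> skip
r=61=111101 popcount=5 -> skip
r=62=111110 popcount=5 -> skip
r=63=111111 popcount=6 -> skip
r=64=1000000 popcount=1 -> KEEP
r=65=1000001 popcount=2 -> skip
r=66=1000010 popcount=2 -> skip
r=67=1000011 popcount=3 -> skip
r=68=1000100 popcount=2 -> skip
r=69=1000101 popcount=3 -> skip
r=70=1000110 popcount=3 -> skip
r=71=1000111 popcount=4 -> skip
r=72=1001000 popcount=2 -> skip
r=73=1001001 popcount=3 -> skip
r=74=1001010 popcount=3 -> skip
r=75=1001011 popcount=4 -> skip
r=76=1001100 popcount=3 -> skip
r=77=1001101 popcount=4 -> skip
r=78=1001110 popcount=4 -> skip
r=79=1001111 popcount=5 -> skip
r=80=1010000 popcount=2 -> skip
r=81=1010001 popcount=3 -> skip
r=82=1010010 popcount=3 -> skip
r=83=1010011 popcount=4 -> skip
Kept rows: 64

Answer: 64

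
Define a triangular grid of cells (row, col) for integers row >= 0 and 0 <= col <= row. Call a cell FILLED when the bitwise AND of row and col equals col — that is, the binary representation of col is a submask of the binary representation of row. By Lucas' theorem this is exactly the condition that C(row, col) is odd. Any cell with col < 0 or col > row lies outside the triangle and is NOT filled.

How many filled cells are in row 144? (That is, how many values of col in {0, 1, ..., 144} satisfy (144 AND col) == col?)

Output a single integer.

144 in binary = 10010000
popcount(144) = number of 1-bits in 10010000 = 2
A col c satisfies (144 AND c) == c iff every set bit of c is also set in 144; each of the 2 set bits of 144 can independently be on or off in c.
count = 2^2 = 4

Answer: 4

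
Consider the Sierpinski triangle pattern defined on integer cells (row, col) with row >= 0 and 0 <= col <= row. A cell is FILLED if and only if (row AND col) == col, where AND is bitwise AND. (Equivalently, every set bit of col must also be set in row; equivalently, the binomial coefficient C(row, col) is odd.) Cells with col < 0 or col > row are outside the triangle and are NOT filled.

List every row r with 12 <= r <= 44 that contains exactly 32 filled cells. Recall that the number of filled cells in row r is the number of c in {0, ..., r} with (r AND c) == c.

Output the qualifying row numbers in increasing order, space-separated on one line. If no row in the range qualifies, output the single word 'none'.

Row r has 2^popcount(r) filled cells, so we need popcount(r) = log2(32) = 5.
Scan r = 12..44 and keep those with exactly 5 one-bits:
r=12=1100 popcount=2 -> skip
r=13=1101 popcount=3 -> skip
r=14=1110 popcount=3 -> skip
r=15=1111 popcount=4 -> skip
r=16=10000 popcount=1 -> skip
r=17=10001 popcount=2 -> skip
r=18=10010 popcount=2 -> skip
r=19=10011 popcount=3 -> skip
r=20=10100 popcount=2 -> skip
r=21=10101 popcount=3 -> skip
r=22=10110 popcount=3 -> skip
r=23=10111 popcount=4 -> skip
r=24=11000 popcount=2 -> skip
r=25=11001 popcount=3 -> skip
r=26=11010 popcount=3 -> skip
r=27=11011 popcount=4 -> skip
r=28=11100 popcount=3 -> skip
r=29=11101 popcount=4 -> skip
r=30=11110 popcount=4 -> skip
r=31=11111 popcount=5 -> KEEP
r=32=100000 popcount=1 -> skip
r=33=100001 popcount=2 -> skip
r=34=100010 popcount=2 -> skip
r=35=100011 popcount=3 -> skip
r=36=100100 popcount=2 -> skip
r=37=100101 popcount=3 -> skip
r=38=100110 popcount=3 -> skip
r=39=100111 popcount=4 -> skip
r=40=101000 popcount=2 -> skip
r=41=101001 popcount=3 -> skip
r=42=101010 popcount=3 -> skip
r=43=101011 popcount=4 -> skip
r=44=101100 popcount=3 -> skip
Kept rows: 31

Answer: 31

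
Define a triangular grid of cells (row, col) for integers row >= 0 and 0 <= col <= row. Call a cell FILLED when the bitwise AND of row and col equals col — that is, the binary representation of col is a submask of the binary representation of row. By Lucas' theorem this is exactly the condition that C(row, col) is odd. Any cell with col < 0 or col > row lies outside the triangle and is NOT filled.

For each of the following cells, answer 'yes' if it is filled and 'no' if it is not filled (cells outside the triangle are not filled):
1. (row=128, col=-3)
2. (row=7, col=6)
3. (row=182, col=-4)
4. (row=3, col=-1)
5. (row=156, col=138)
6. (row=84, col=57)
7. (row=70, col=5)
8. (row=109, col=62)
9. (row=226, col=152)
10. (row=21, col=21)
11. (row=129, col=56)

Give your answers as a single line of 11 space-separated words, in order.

Answer: no yes no no no no no no no yes no

Derivation:
(128,-3): col outside [0, 128] -> not filled
(7,6): row=0b111, col=0b110, row AND col = 0b110 = 6; 6 == 6 -> filled
(182,-4): col outside [0, 182] -> not filled
(3,-1): col outside [0, 3] -> not filled
(156,138): row=0b10011100, col=0b10001010, row AND col = 0b10001000 = 136; 136 != 138 -> empty
(84,57): row=0b1010100, col=0b111001, row AND col = 0b10000 = 16; 16 != 57 -> empty
(70,5): row=0b1000110, col=0b101, row AND col = 0b100 = 4; 4 != 5 -> empty
(109,62): row=0b1101101, col=0b111110, row AND col = 0b101100 = 44; 44 != 62 -> empty
(226,152): row=0b11100010, col=0b10011000, row AND col = 0b10000000 = 128; 128 != 152 -> empty
(21,21): row=0b10101, col=0b10101, row AND col = 0b10101 = 21; 21 == 21 -> filled
(129,56): row=0b10000001, col=0b111000, row AND col = 0b0 = 0; 0 != 56 -> empty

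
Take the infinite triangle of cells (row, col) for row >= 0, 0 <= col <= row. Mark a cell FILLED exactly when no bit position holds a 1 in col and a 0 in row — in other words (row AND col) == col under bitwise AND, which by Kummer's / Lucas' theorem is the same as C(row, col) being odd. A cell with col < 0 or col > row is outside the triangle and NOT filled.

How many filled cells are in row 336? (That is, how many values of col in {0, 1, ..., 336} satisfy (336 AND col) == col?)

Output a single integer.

Answer: 8

Derivation:
336 in binary = 101010000
popcount(336) = number of 1-bits in 101010000 = 3
A col c satisfies (336 AND c) == c iff every set bit of c is also set in 336; each of the 3 set bits of 336 can independently be on or off in c.
count = 2^3 = 8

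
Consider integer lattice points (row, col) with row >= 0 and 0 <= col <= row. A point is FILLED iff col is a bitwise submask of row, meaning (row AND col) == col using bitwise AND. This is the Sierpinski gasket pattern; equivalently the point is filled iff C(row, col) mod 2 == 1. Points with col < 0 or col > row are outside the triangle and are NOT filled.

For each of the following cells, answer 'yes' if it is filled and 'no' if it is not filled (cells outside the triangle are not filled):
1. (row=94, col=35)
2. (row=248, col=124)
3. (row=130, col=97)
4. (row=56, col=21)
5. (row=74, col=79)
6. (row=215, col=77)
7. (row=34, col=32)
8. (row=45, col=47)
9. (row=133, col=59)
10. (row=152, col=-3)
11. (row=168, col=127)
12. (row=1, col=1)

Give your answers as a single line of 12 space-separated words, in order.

Answer: no no no no no no yes no no no no yes

Derivation:
(94,35): row=0b1011110, col=0b100011, row AND col = 0b10 = 2; 2 != 35 -> empty
(248,124): row=0b11111000, col=0b1111100, row AND col = 0b1111000 = 120; 120 != 124 -> empty
(130,97): row=0b10000010, col=0b1100001, row AND col = 0b0 = 0; 0 != 97 -> empty
(56,21): row=0b111000, col=0b10101, row AND col = 0b10000 = 16; 16 != 21 -> empty
(74,79): col outside [0, 74] -> not filled
(215,77): row=0b11010111, col=0b1001101, row AND col = 0b1000101 = 69; 69 != 77 -> empty
(34,32): row=0b100010, col=0b100000, row AND col = 0b100000 = 32; 32 == 32 -> filled
(45,47): col outside [0, 45] -> not filled
(133,59): row=0b10000101, col=0b111011, row AND col = 0b1 = 1; 1 != 59 -> empty
(152,-3): col outside [0, 152] -> not filled
(168,127): row=0b10101000, col=0b1111111, row AND col = 0b101000 = 40; 40 != 127 -> empty
(1,1): row=0b1, col=0b1, row AND col = 0b1 = 1; 1 == 1 -> filled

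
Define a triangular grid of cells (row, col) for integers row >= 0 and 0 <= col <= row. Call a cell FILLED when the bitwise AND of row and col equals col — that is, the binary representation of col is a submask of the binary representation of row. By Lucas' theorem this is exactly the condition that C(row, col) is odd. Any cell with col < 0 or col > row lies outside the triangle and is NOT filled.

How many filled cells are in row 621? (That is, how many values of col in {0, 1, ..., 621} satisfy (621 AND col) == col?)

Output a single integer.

621 in binary = 1001101101
popcount(621) = number of 1-bits in 1001101101 = 6
A col c satisfies (621 AND c) == c iff every set bit of c is also set in 621; each of the 6 set bits of 621 can independently be on or off in c.
count = 2^6 = 64

Answer: 64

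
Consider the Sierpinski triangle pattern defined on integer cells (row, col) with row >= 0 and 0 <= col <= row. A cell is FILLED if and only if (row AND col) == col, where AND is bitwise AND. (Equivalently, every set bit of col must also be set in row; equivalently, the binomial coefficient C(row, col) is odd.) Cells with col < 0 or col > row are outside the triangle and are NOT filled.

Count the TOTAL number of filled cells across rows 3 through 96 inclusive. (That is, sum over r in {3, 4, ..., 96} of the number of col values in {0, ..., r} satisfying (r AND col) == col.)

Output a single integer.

Answer: 1214

Derivation:
r3=11 pc2: +4 =4
r4=100 pc1: +2 =6
r5=101 pc2: +4 =10
r6=110 pc2: +4 =14
r7=111 pc3: +8 =22
r8=1000 pc1: +2 =24
r9=1001 pc2: +4 =28
r10=1010 pc2: +4 =32
r11=1011 pc3: +8 =40
r12=1100 pc2: +4 =44
r13=1101 pc3: +8 =52
r14=1110 pc3: +8 =60
r15=1111 pc4: +16 =76
r16=10000 pc1: +2 =78
r17=10001 pc2: +4 =82
r18=10010 pc2: +4 =86
r19=10011 pc3: +8 =94
r20=10100 pc2: +4 =98
r21=10101 pc3: +8 =106
r22=10110 pc3: +8 =114
r23=10111 pc4: +16 =130
r24=11000 pc2: +4 =134
r25=11001 pc3: +8 =142
r26=11010 pc3: +8 =150
r27=11011 pc4: +16 =166
r28=11100 pc3: +8 =174
r29=11101 pc4: +16 =190
r30=11110 pc4: +16 =206
r31=11111 pc5: +32 =238
r32=100000 pc1: +2 =240
r33=100001 pc2: +4 =244
r34=100010 pc2: +4 =248
r35=100011 pc3: +8 =256
r36=100100 pc2: +4 =260
r37=100101 pc3: +8 =268
r38=100110 pc3: +8 =276
r39=100111 pc4: +16 =292
r40=101000 pc2: +4 =296
r41=101001 pc3: +8 =304
r42=101010 pc3: +8 =312
r43=101011 pc4: +16 =328
r44=101100 pc3: +8 =336
r45=101101 pc4: +16 =352
r46=101110 pc4: +16 =368
r47=101111 pc5: +32 =400
r48=110000 pc2: +4 =404
r49=110001 pc3: +8 =412
r50=110010 pc3: +8 =420
r51=110011 pc4: +16 =436
r52=110100 pc3: +8 =444
r53=110101 pc4: +16 =460
r54=110110 pc4: +16 =476
r55=110111 pc5: +32 =508
r56=111000 pc3: +8 =516
r57=111001 pc4: +16 =532
r58=111010 pc4: +16 =548
r59=111011 pc5: +32 =580
r60=111100 pc4: +16 =596
r61=111101 pc5: +32 =628
r62=111110 pc5: +32 =660
r63=111111 pc6: +64 =724
r64=1000000 pc1: +2 =726
r65=1000001 pc2: +4 =730
r66=1000010 pc2: +4 =734
r67=1000011 pc3: +8 =742
r68=1000100 pc2: +4 =746
r69=1000101 pc3: +8 =754
r70=1000110 pc3: +8 =762
r71=1000111 pc4: +16 =778
r72=1001000 pc2: +4 =782
r73=1001001 pc3: +8 =790
r74=1001010 pc3: +8 =798
r75=1001011 pc4: +16 =814
r76=1001100 pc3: +8 =822
r77=1001101 pc4: +16 =838
r78=1001110 pc4: +16 =854
r79=1001111 pc5: +32 =886
r80=1010000 pc2: +4 =890
r81=1010001 pc3: +8 =898
r82=1010010 pc3: +8 =906
r83=1010011 pc4: +16 =922
r84=1010100 pc3: +8 =930
r85=1010101 pc4: +16 =946
r86=1010110 pc4: +16 =962
r87=1010111 pc5: +32 =994
r88=1011000 pc3: +8 =1002
r89=1011001 pc4: +16 =1018
r90=1011010 pc4: +16 =1034
r91=1011011 pc5: +32 =1066
r92=1011100 pc4: +16 =1082
r93=1011101 pc5: +32 =1114
r94=1011110 pc5: +32 =1146
r95=1011111 pc6: +64 =1210
r96=1100000 pc2: +4 =1214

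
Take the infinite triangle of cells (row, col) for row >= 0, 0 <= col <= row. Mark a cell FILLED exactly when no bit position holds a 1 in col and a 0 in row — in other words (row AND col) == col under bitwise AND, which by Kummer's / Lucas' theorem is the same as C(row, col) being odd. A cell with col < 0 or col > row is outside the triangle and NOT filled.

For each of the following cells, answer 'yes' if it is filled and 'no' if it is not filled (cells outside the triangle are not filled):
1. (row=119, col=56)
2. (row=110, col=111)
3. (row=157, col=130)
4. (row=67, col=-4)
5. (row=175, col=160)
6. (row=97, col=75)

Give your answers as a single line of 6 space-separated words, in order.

(119,56): row=0b1110111, col=0b111000, row AND col = 0b110000 = 48; 48 != 56 -> empty
(110,111): col outside [0, 110] -> not filled
(157,130): row=0b10011101, col=0b10000010, row AND col = 0b10000000 = 128; 128 != 130 -> empty
(67,-4): col outside [0, 67] -> not filled
(175,160): row=0b10101111, col=0b10100000, row AND col = 0b10100000 = 160; 160 == 160 -> filled
(97,75): row=0b1100001, col=0b1001011, row AND col = 0b1000001 = 65; 65 != 75 -> empty

Answer: no no no no yes no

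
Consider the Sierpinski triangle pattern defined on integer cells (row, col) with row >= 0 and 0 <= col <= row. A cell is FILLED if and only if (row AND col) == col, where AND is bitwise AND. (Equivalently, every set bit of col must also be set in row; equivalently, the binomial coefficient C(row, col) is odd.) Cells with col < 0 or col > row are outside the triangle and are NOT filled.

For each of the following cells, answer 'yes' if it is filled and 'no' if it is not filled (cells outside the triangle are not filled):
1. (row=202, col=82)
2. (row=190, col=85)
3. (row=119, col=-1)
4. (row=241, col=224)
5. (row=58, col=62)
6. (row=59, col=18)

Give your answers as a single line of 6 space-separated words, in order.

Answer: no no no yes no yes

Derivation:
(202,82): row=0b11001010, col=0b1010010, row AND col = 0b1000010 = 66; 66 != 82 -> empty
(190,85): row=0b10111110, col=0b1010101, row AND col = 0b10100 = 20; 20 != 85 -> empty
(119,-1): col outside [0, 119] -> not filled
(241,224): row=0b11110001, col=0b11100000, row AND col = 0b11100000 = 224; 224 == 224 -> filled
(58,62): col outside [0, 58] -> not filled
(59,18): row=0b111011, col=0b10010, row AND col = 0b10010 = 18; 18 == 18 -> filled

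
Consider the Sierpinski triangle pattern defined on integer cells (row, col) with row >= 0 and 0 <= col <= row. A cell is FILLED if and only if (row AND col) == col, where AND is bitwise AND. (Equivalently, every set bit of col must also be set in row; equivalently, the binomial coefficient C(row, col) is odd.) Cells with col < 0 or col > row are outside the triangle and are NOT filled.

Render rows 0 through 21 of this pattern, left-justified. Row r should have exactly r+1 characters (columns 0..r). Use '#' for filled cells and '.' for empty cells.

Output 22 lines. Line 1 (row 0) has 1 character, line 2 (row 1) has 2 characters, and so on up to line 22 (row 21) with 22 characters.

Answer: #
##
#.#
####
#...#
##..##
#.#.#.#
########
#.......#
##......##
#.#.....#.#
####....####
#...#...#...#
##..##..##..##
#.#.#.#.#.#.#.#
################
#...............#
##..............##
#.#.............#.#
####............####
#...#...........#...#
##..##..........##..##

Derivation:
r0=0: #
r1=1: ##
r2=10: #.#
r3=11: ####
r4=100: #...#
r5=101: ##..##
r6=110: #.#.#.#
r7=111: ########
r8=1000: #.......#
r9=1001: ##......##
r10=1010: #.#.....#.#
r11=1011: ####....####
r12=1100: #...#...#...#
r13=1101: ##..##..##..##
r14=1110: #.#.#.#.#.#.#.#
r15=1111: ################
r16=10000: #...............#
r17=10001: ##..............##
r18=10010: #.#.............#.#
r19=10011: ####............####
r20=10100: #...#...........#...#
r21=10101: ##..##..........##..##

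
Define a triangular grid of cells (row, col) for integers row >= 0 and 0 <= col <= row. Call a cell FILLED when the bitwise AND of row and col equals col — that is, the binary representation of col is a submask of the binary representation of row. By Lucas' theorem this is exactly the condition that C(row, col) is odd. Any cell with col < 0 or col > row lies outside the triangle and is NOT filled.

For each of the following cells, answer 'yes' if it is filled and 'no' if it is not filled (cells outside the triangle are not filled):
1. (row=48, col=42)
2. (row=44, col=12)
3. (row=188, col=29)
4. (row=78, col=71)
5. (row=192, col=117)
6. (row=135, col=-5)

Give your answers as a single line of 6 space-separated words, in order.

Answer: no yes no no no no

Derivation:
(48,42): row=0b110000, col=0b101010, row AND col = 0b100000 = 32; 32 != 42 -> empty
(44,12): row=0b101100, col=0b1100, row AND col = 0b1100 = 12; 12 == 12 -> filled
(188,29): row=0b10111100, col=0b11101, row AND col = 0b11100 = 28; 28 != 29 -> empty
(78,71): row=0b1001110, col=0b1000111, row AND col = 0b1000110 = 70; 70 != 71 -> empty
(192,117): row=0b11000000, col=0b1110101, row AND col = 0b1000000 = 64; 64 != 117 -> empty
(135,-5): col outside [0, 135] -> not filled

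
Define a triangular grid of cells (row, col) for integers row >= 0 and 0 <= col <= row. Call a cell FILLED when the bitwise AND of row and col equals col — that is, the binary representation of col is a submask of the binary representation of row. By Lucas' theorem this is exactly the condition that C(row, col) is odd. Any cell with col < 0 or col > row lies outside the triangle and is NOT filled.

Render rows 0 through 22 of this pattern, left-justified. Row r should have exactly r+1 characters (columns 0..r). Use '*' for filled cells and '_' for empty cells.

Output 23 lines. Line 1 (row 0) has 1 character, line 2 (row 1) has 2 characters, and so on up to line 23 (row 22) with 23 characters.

Answer: *
**
*_*
****
*___*
**__**
*_*_*_*
********
*_______*
**______**
*_*_____*_*
****____****
*___*___*___*
**__**__**__**
*_*_*_*_*_*_*_*
****************
*_______________*
**______________**
*_*_____________*_*
****____________****
*___*___________*___*
**__**__________**__**
*_*_*_*_________*_*_*_*

Derivation:
r0=0: *
r1=1: **
r2=10: *_*
r3=11: ****
r4=100: *___*
r5=101: **__**
r6=110: *_*_*_*
r7=111: ********
r8=1000: *_______*
r9=1001: **______**
r10=1010: *_*_____*_*
r11=1011: ****____****
r12=1100: *___*___*___*
r13=1101: **__**__**__**
r14=1110: *_*_*_*_*_*_*_*
r15=1111: ****************
r16=10000: *_______________*
r17=10001: **______________**
r18=10010: *_*_____________*_*
r19=10011: ****____________****
r20=10100: *___*___________*___*
r21=10101: **__**__________**__**
r22=10110: *_*_*_*_________*_*_*_*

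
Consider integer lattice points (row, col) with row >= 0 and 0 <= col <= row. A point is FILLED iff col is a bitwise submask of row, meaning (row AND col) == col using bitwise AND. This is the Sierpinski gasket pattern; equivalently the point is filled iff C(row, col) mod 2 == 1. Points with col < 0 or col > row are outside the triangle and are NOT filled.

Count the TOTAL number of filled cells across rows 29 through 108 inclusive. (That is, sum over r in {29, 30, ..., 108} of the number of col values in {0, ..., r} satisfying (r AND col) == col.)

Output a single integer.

r29=11101 pc4: +16 =16
r30=11110 pc4: +16 =32
r31=11111 pc5: +32 =64
r32=100000 pc1: +2 =66
r33=100001 pc2: +4 =70
r34=100010 pc2: +4 =74
r35=100011 pc3: +8 =82
r36=100100 pc2: +4 =86
r37=100101 pc3: +8 =94
r38=100110 pc3: +8 =102
r39=100111 pc4: +16 =118
r40=101000 pc2: +4 =122
r41=101001 pc3: +8 =130
r42=101010 pc3: +8 =138
r43=101011 pc4: +16 =154
r44=101100 pc3: +8 =162
r45=101101 pc4: +16 =178
r46=101110 pc4: +16 =194
r47=101111 pc5: +32 =226
r48=110000 pc2: +4 =230
r49=110001 pc3: +8 =238
r50=110010 pc3: +8 =246
r51=110011 pc4: +16 =262
r52=110100 pc3: +8 =270
r53=110101 pc4: +16 =286
r54=110110 pc4: +16 =302
r55=110111 pc5: +32 =334
r56=111000 pc3: +8 =342
r57=111001 pc4: +16 =358
r58=111010 pc4: +16 =374
r59=111011 pc5: +32 =406
r60=111100 pc4: +16 =422
r61=111101 pc5: +32 =454
r62=111110 pc5: +32 =486
r63=111111 pc6: +64 =550
r64=1000000 pc1: +2 =552
r65=1000001 pc2: +4 =556
r66=1000010 pc2: +4 =560
r67=1000011 pc3: +8 =568
r68=1000100 pc2: +4 =572
r69=1000101 pc3: +8 =580
r70=1000110 pc3: +8 =588
r71=1000111 pc4: +16 =604
r72=1001000 pc2: +4 =608
r73=1001001 pc3: +8 =616
r74=1001010 pc3: +8 =624
r75=1001011 pc4: +16 =640
r76=1001100 pc3: +8 =648
r77=1001101 pc4: +16 =664
r78=1001110 pc4: +16 =680
r79=1001111 pc5: +32 =712
r80=1010000 pc2: +4 =716
r81=1010001 pc3: +8 =724
r82=1010010 pc3: +8 =732
r83=1010011 pc4: +16 =748
r84=1010100 pc3: +8 =756
r85=1010101 pc4: +16 =772
r86=1010110 pc4: +16 =788
r87=1010111 pc5: +32 =820
r88=1011000 pc3: +8 =828
r89=1011001 pc4: +16 =844
r90=1011010 pc4: +16 =860
r91=1011011 pc5: +32 =892
r92=1011100 pc4: +16 =908
r93=1011101 pc5: +32 =940
r94=1011110 pc5: +32 =972
r95=1011111 pc6: +64 =1036
r96=1100000 pc2: +4 =1040
r97=1100001 pc3: +8 =1048
r98=1100010 pc3: +8 =1056
r99=1100011 pc4: +16 =1072
r100=1100100 pc3: +8 =1080
r101=1100101 pc4: +16 =1096
r102=1100110 pc4: +16 =1112
r103=1100111 pc5: +32 =1144
r104=1101000 pc3: +8 =1152
r105=1101001 pc4: +16 =1168
r106=1101010 pc4: +16 =1184
r107=1101011 pc5: +32 =1216
r108=1101100 pc4: +16 =1232

Answer: 1232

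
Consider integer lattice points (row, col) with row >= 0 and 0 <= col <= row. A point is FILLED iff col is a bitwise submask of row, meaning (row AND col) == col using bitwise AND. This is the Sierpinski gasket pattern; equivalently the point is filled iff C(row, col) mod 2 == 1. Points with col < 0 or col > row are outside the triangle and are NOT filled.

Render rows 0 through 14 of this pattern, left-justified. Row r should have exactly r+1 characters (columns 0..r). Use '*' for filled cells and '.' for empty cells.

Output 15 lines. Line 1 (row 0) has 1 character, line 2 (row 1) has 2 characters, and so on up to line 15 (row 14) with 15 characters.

r0=0: *
r1=1: **
r2=10: *.*
r3=11: ****
r4=100: *...*
r5=101: **..**
r6=110: *.*.*.*
r7=111: ********
r8=1000: *.......*
r9=1001: **......**
r10=1010: *.*.....*.*
r11=1011: ****....****
r12=1100: *...*...*...*
r13=1101: **..**..**..**
r14=1110: *.*.*.*.*.*.*.*

Answer: *
**
*.*
****
*...*
**..**
*.*.*.*
********
*.......*
**......**
*.*.....*.*
****....****
*...*...*...*
**..**..**..**
*.*.*.*.*.*.*.*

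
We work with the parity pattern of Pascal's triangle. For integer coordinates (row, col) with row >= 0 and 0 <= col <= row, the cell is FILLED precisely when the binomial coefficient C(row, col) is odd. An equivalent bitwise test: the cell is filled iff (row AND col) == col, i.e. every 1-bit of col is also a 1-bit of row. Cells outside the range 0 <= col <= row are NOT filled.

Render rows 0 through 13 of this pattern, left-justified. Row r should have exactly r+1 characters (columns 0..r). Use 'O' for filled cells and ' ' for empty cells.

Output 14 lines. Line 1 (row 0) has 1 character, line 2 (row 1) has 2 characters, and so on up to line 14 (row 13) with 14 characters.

Answer: O
OO
O O
OOOO
O   O
OO  OO
O O O O
OOOOOOOO
O       O
OO      OO
O O     O O
OOOO    OOOO
O   O   O   O
OO  OO  OO  OO

Derivation:
r0=0: O
r1=1: OO
r2=10: O O
r3=11: OOOO
r4=100: O   O
r5=101: OO  OO
r6=110: O O O O
r7=111: OOOOOOOO
r8=1000: O       O
r9=1001: OO      OO
r10=1010: O O     O O
r11=1011: OOOO    OOOO
r12=1100: O   O   O   O
r13=1101: OO  OO  OO  OO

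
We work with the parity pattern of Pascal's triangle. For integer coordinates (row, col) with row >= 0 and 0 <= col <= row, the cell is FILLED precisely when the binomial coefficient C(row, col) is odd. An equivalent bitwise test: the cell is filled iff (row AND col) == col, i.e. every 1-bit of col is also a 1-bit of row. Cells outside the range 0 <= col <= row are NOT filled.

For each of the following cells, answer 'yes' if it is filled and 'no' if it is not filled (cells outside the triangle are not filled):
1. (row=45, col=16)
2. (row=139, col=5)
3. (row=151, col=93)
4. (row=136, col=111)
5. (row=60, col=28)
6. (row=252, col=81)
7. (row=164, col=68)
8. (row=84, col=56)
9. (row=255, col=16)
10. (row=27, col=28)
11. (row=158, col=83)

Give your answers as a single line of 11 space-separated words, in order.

(45,16): row=0b101101, col=0b10000, row AND col = 0b0 = 0; 0 != 16 -> empty
(139,5): row=0b10001011, col=0b101, row AND col = 0b1 = 1; 1 != 5 -> empty
(151,93): row=0b10010111, col=0b1011101, row AND col = 0b10101 = 21; 21 != 93 -> empty
(136,111): row=0b10001000, col=0b1101111, row AND col = 0b1000 = 8; 8 != 111 -> empty
(60,28): row=0b111100, col=0b11100, row AND col = 0b11100 = 28; 28 == 28 -> filled
(252,81): row=0b11111100, col=0b1010001, row AND col = 0b1010000 = 80; 80 != 81 -> empty
(164,68): row=0b10100100, col=0b1000100, row AND col = 0b100 = 4; 4 != 68 -> empty
(84,56): row=0b1010100, col=0b111000, row AND col = 0b10000 = 16; 16 != 56 -> empty
(255,16): row=0b11111111, col=0b10000, row AND col = 0b10000 = 16; 16 == 16 -> filled
(27,28): col outside [0, 27] -> not filled
(158,83): row=0b10011110, col=0b1010011, row AND col = 0b10010 = 18; 18 != 83 -> empty

Answer: no no no no yes no no no yes no no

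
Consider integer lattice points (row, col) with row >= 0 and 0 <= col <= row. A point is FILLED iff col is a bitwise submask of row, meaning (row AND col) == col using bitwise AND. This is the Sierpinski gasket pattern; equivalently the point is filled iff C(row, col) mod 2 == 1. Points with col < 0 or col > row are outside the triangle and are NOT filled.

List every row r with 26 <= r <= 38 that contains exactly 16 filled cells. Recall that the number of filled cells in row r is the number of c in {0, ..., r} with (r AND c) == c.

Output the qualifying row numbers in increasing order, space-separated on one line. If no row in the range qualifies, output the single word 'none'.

Row r has 2^popcount(r) filled cells, so we need popcount(r) = log2(16) = 4.
Scan r = 26..38 and keep those with exactly 4 one-bits:
r=26=11010 popcount=3 -> skip
r=27=11011 popcount=4 -> KEEP
r=28=11100 popcount=3 -> skip
r=29=11101 popcount=4 -> KEEP
r=30=11110 popcount=4 -> KEEP
r=31=11111 popcount=5 -> skip
r=32=100000 popcount=1 -> skip
r=33=100001 popcount=2 -> skip
r=34=100010 popcount=2 -> skip
r=35=100011 popcount=3 -> skip
r=36=100100 popcount=2 -> skip
r=37=100101 popcount=3 -> skip
r=38=100110 popcount=3 -> skip
Kept rows: 27 29 30

Answer: 27 29 30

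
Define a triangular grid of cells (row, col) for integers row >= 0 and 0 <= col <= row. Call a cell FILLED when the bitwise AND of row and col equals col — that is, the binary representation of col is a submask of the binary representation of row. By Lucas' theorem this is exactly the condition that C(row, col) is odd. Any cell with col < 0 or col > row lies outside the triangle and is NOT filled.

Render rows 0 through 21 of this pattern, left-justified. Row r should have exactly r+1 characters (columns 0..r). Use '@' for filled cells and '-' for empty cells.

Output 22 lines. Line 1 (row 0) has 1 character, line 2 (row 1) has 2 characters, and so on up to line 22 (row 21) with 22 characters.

r0=0: @
r1=1: @@
r2=10: @-@
r3=11: @@@@
r4=100: @---@
r5=101: @@--@@
r6=110: @-@-@-@
r7=111: @@@@@@@@
r8=1000: @-------@
r9=1001: @@------@@
r10=1010: @-@-----@-@
r11=1011: @@@@----@@@@
r12=1100: @---@---@---@
r13=1101: @@--@@--@@--@@
r14=1110: @-@-@-@-@-@-@-@
r15=1111: @@@@@@@@@@@@@@@@
r16=10000: @---------------@
r17=10001: @@--------------@@
r18=10010: @-@-------------@-@
r19=10011: @@@@------------@@@@
r20=10100: @---@-----------@---@
r21=10101: @@--@@----------@@--@@

Answer: @
@@
@-@
@@@@
@---@
@@--@@
@-@-@-@
@@@@@@@@
@-------@
@@------@@
@-@-----@-@
@@@@----@@@@
@---@---@---@
@@--@@--@@--@@
@-@-@-@-@-@-@-@
@@@@@@@@@@@@@@@@
@---------------@
@@--------------@@
@-@-------------@-@
@@@@------------@@@@
@---@-----------@---@
@@--@@----------@@--@@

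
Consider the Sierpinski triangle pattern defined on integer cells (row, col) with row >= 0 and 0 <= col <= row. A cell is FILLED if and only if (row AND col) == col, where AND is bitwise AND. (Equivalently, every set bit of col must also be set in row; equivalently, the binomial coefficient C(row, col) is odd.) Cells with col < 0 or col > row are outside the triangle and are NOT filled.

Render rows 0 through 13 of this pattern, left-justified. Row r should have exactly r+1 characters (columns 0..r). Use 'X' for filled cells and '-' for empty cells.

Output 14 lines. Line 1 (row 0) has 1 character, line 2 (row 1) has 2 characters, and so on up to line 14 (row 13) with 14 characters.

r0=0: X
r1=1: XX
r2=10: X-X
r3=11: XXXX
r4=100: X---X
r5=101: XX--XX
r6=110: X-X-X-X
r7=111: XXXXXXXX
r8=1000: X-------X
r9=1001: XX------XX
r10=1010: X-X-----X-X
r11=1011: XXXX----XXXX
r12=1100: X---X---X---X
r13=1101: XX--XX--XX--XX

Answer: X
XX
X-X
XXXX
X---X
XX--XX
X-X-X-X
XXXXXXXX
X-------X
XX------XX
X-X-----X-X
XXXX----XXXX
X---X---X---X
XX--XX--XX--XX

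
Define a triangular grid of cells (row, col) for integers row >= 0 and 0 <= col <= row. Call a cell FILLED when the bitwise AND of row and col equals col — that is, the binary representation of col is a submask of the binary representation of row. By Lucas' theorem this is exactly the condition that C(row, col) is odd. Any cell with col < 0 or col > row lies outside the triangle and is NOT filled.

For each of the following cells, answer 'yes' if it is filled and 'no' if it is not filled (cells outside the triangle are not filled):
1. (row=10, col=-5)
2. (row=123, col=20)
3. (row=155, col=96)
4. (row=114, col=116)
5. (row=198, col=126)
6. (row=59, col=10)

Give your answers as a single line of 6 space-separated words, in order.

(10,-5): col outside [0, 10] -> not filled
(123,20): row=0b1111011, col=0b10100, row AND col = 0b10000 = 16; 16 != 20 -> empty
(155,96): row=0b10011011, col=0b1100000, row AND col = 0b0 = 0; 0 != 96 -> empty
(114,116): col outside [0, 114] -> not filled
(198,126): row=0b11000110, col=0b1111110, row AND col = 0b1000110 = 70; 70 != 126 -> empty
(59,10): row=0b111011, col=0b1010, row AND col = 0b1010 = 10; 10 == 10 -> filled

Answer: no no no no no yes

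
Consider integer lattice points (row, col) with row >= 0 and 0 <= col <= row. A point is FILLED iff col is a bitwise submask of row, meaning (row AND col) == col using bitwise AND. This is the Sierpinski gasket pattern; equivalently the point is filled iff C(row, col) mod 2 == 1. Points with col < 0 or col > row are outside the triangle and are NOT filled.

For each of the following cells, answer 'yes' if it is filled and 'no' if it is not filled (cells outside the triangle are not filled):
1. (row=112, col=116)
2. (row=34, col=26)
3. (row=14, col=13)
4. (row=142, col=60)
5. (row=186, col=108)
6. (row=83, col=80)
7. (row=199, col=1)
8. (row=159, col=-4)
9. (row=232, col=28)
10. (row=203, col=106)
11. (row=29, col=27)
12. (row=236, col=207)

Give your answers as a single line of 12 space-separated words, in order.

Answer: no no no no no yes yes no no no no no

Derivation:
(112,116): col outside [0, 112] -> not filled
(34,26): row=0b100010, col=0b11010, row AND col = 0b10 = 2; 2 != 26 -> empty
(14,13): row=0b1110, col=0b1101, row AND col = 0b1100 = 12; 12 != 13 -> empty
(142,60): row=0b10001110, col=0b111100, row AND col = 0b1100 = 12; 12 != 60 -> empty
(186,108): row=0b10111010, col=0b1101100, row AND col = 0b101000 = 40; 40 != 108 -> empty
(83,80): row=0b1010011, col=0b1010000, row AND col = 0b1010000 = 80; 80 == 80 -> filled
(199,1): row=0b11000111, col=0b1, row AND col = 0b1 = 1; 1 == 1 -> filled
(159,-4): col outside [0, 159] -> not filled
(232,28): row=0b11101000, col=0b11100, row AND col = 0b1000 = 8; 8 != 28 -> empty
(203,106): row=0b11001011, col=0b1101010, row AND col = 0b1001010 = 74; 74 != 106 -> empty
(29,27): row=0b11101, col=0b11011, row AND col = 0b11001 = 25; 25 != 27 -> empty
(236,207): row=0b11101100, col=0b11001111, row AND col = 0b11001100 = 204; 204 != 207 -> empty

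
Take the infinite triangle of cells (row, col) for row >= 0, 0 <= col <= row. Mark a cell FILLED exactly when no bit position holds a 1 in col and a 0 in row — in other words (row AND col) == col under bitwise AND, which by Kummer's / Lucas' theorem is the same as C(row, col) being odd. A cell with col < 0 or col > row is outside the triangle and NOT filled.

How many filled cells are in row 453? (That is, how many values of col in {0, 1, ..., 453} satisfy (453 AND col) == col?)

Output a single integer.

453 in binary = 111000101
popcount(453) = number of 1-bits in 111000101 = 5
A col c satisfies (453 AND c) == c iff every set bit of c is also set in 453; each of the 5 set bits of 453 can independently be on or off in c.
count = 2^5 = 32

Answer: 32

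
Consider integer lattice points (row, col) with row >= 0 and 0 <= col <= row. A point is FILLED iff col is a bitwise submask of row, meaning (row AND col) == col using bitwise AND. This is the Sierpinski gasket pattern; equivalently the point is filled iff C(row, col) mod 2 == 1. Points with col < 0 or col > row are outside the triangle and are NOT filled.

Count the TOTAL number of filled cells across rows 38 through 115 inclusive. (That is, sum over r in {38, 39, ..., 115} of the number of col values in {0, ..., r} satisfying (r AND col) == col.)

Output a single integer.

r38=100110 pc3: +8 =8
r39=100111 pc4: +16 =24
r40=101000 pc2: +4 =28
r41=101001 pc3: +8 =36
r42=101010 pc3: +8 =44
r43=101011 pc4: +16 =60
r44=101100 pc3: +8 =68
r45=101101 pc4: +16 =84
r46=101110 pc4: +16 =100
r47=101111 pc5: +32 =132
r48=110000 pc2: +4 =136
r49=110001 pc3: +8 =144
r50=110010 pc3: +8 =152
r51=110011 pc4: +16 =168
r52=110100 pc3: +8 =176
r53=110101 pc4: +16 =192
r54=110110 pc4: +16 =208
r55=110111 pc5: +32 =240
r56=111000 pc3: +8 =248
r57=111001 pc4: +16 =264
r58=111010 pc4: +16 =280
r59=111011 pc5: +32 =312
r60=111100 pc4: +16 =328
r61=111101 pc5: +32 =360
r62=111110 pc5: +32 =392
r63=111111 pc6: +64 =456
r64=1000000 pc1: +2 =458
r65=1000001 pc2: +4 =462
r66=1000010 pc2: +4 =466
r67=1000011 pc3: +8 =474
r68=1000100 pc2: +4 =478
r69=1000101 pc3: +8 =486
r70=1000110 pc3: +8 =494
r71=1000111 pc4: +16 =510
r72=1001000 pc2: +4 =514
r73=1001001 pc3: +8 =522
r74=1001010 pc3: +8 =530
r75=1001011 pc4: +16 =546
r76=1001100 pc3: +8 =554
r77=1001101 pc4: +16 =570
r78=1001110 pc4: +16 =586
r79=1001111 pc5: +32 =618
r80=1010000 pc2: +4 =622
r81=1010001 pc3: +8 =630
r82=1010010 pc3: +8 =638
r83=1010011 pc4: +16 =654
r84=1010100 pc3: +8 =662
r85=1010101 pc4: +16 =678
r86=1010110 pc4: +16 =694
r87=1010111 pc5: +32 =726
r88=1011000 pc3: +8 =734
r89=1011001 pc4: +16 =750
r90=1011010 pc4: +16 =766
r91=1011011 pc5: +32 =798
r92=1011100 pc4: +16 =814
r93=1011101 pc5: +32 =846
r94=1011110 pc5: +32 =878
r95=1011111 pc6: +64 =942
r96=1100000 pc2: +4 =946
r97=1100001 pc3: +8 =954
r98=1100010 pc3: +8 =962
r99=1100011 pc4: +16 =978
r100=1100100 pc3: +8 =986
r101=1100101 pc4: +16 =1002
r102=1100110 pc4: +16 =1018
r103=1100111 pc5: +32 =1050
r104=1101000 pc3: +8 =1058
r105=1101001 pc4: +16 =1074
r106=1101010 pc4: +16 =1090
r107=1101011 pc5: +32 =1122
r108=1101100 pc4: +16 =1138
r109=1101101 pc5: +32 =1170
r110=1101110 pc5: +32 =1202
r111=1101111 pc6: +64 =1266
r112=1110000 pc3: +8 =1274
r113=1110001 pc4: +16 =1290
r114=1110010 pc4: +16 =1306
r115=1110011 pc5: +32 =1338

Answer: 1338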